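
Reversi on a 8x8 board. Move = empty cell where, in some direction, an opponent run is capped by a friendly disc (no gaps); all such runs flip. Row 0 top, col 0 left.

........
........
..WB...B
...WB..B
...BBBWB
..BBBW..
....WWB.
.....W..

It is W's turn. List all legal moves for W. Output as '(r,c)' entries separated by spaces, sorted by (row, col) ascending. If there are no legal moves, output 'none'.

Answer: (1,3) (2,4) (3,2) (3,5) (4,2) (5,1) (5,7) (6,3) (6,7) (7,7)

Derivation:
(1,2): no bracket -> illegal
(1,3): flips 1 -> legal
(1,4): no bracket -> illegal
(1,6): no bracket -> illegal
(1,7): no bracket -> illegal
(2,4): flips 4 -> legal
(2,5): no bracket -> illegal
(2,6): no bracket -> illegal
(3,2): flips 2 -> legal
(3,5): flips 2 -> legal
(3,6): no bracket -> illegal
(4,1): no bracket -> illegal
(4,2): flips 4 -> legal
(5,1): flips 3 -> legal
(5,6): no bracket -> illegal
(5,7): flips 1 -> legal
(6,1): no bracket -> illegal
(6,2): no bracket -> illegal
(6,3): flips 2 -> legal
(6,7): flips 1 -> legal
(7,6): no bracket -> illegal
(7,7): flips 1 -> legal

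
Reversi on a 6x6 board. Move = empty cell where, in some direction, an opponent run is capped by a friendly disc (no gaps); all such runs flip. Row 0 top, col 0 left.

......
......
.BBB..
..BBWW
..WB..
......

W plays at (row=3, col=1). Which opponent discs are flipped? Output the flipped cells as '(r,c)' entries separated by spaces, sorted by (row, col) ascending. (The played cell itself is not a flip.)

Answer: (3,2) (3,3)

Derivation:
Dir NW: first cell '.' (not opp) -> no flip
Dir N: opp run (2,1), next='.' -> no flip
Dir NE: opp run (2,2), next='.' -> no flip
Dir W: first cell '.' (not opp) -> no flip
Dir E: opp run (3,2) (3,3) capped by W -> flip
Dir SW: first cell '.' (not opp) -> no flip
Dir S: first cell '.' (not opp) -> no flip
Dir SE: first cell 'W' (not opp) -> no flip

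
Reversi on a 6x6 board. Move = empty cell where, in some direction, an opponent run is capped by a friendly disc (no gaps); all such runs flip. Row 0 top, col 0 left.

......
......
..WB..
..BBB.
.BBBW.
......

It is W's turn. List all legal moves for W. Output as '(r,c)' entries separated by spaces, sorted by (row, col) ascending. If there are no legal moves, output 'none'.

(1,2): no bracket -> illegal
(1,3): no bracket -> illegal
(1,4): no bracket -> illegal
(2,1): no bracket -> illegal
(2,4): flips 2 -> legal
(2,5): no bracket -> illegal
(3,0): no bracket -> illegal
(3,1): no bracket -> illegal
(3,5): no bracket -> illegal
(4,0): flips 3 -> legal
(4,5): no bracket -> illegal
(5,0): no bracket -> illegal
(5,1): no bracket -> illegal
(5,2): flips 2 -> legal
(5,3): no bracket -> illegal
(5,4): no bracket -> illegal

Answer: (2,4) (4,0) (5,2)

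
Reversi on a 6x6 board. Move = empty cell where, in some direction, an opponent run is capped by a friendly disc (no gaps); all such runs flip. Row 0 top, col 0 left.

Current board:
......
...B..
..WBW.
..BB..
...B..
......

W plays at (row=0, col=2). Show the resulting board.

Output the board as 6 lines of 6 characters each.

Answer: ..W...
...W..
..WBW.
..BB..
...B..
......

Derivation:
Place W at (0,2); scan 8 dirs for brackets.
Dir NW: edge -> no flip
Dir N: edge -> no flip
Dir NE: edge -> no flip
Dir W: first cell '.' (not opp) -> no flip
Dir E: first cell '.' (not opp) -> no flip
Dir SW: first cell '.' (not opp) -> no flip
Dir S: first cell '.' (not opp) -> no flip
Dir SE: opp run (1,3) capped by W -> flip
All flips: (1,3)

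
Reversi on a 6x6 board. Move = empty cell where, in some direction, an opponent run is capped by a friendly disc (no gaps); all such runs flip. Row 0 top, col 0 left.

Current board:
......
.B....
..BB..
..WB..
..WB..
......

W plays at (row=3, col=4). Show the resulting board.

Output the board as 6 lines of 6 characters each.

Place W at (3,4); scan 8 dirs for brackets.
Dir NW: opp run (2,3), next='.' -> no flip
Dir N: first cell '.' (not opp) -> no flip
Dir NE: first cell '.' (not opp) -> no flip
Dir W: opp run (3,3) capped by W -> flip
Dir E: first cell '.' (not opp) -> no flip
Dir SW: opp run (4,3), next='.' -> no flip
Dir S: first cell '.' (not opp) -> no flip
Dir SE: first cell '.' (not opp) -> no flip
All flips: (3,3)

Answer: ......
.B....
..BB..
..WWW.
..WB..
......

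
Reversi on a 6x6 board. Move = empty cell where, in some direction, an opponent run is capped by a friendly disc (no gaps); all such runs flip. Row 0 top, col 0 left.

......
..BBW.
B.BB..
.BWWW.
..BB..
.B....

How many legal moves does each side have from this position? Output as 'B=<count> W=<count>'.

Answer: B=9 W=8

Derivation:
-- B to move --
(0,3): no bracket -> illegal
(0,4): no bracket -> illegal
(0,5): flips 1 -> legal
(1,5): flips 1 -> legal
(2,1): flips 1 -> legal
(2,4): flips 1 -> legal
(2,5): flips 1 -> legal
(3,5): flips 3 -> legal
(4,1): flips 1 -> legal
(4,4): flips 1 -> legal
(4,5): flips 1 -> legal
B mobility = 9
-- W to move --
(0,1): flips 2 -> legal
(0,2): flips 2 -> legal
(0,3): flips 2 -> legal
(0,4): no bracket -> illegal
(1,0): no bracket -> illegal
(1,1): flips 3 -> legal
(2,1): no bracket -> illegal
(2,4): no bracket -> illegal
(3,0): flips 1 -> legal
(4,0): no bracket -> illegal
(4,1): no bracket -> illegal
(4,4): no bracket -> illegal
(5,0): no bracket -> illegal
(5,2): flips 2 -> legal
(5,3): flips 1 -> legal
(5,4): flips 1 -> legal
W mobility = 8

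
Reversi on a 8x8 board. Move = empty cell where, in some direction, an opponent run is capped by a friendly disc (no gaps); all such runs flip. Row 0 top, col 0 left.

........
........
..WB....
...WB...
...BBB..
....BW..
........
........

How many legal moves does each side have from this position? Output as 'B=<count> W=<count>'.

-- B to move --
(1,1): flips 2 -> legal
(1,2): no bracket -> illegal
(1,3): no bracket -> illegal
(2,1): flips 1 -> legal
(2,4): no bracket -> illegal
(3,1): no bracket -> illegal
(3,2): flips 1 -> legal
(4,2): no bracket -> illegal
(4,6): no bracket -> illegal
(5,6): flips 1 -> legal
(6,4): no bracket -> illegal
(6,5): flips 1 -> legal
(6,6): flips 1 -> legal
B mobility = 6
-- W to move --
(1,2): no bracket -> illegal
(1,3): flips 1 -> legal
(1,4): no bracket -> illegal
(2,4): flips 1 -> legal
(2,5): no bracket -> illegal
(3,2): no bracket -> illegal
(3,5): flips 2 -> legal
(3,6): no bracket -> illegal
(4,2): no bracket -> illegal
(4,6): no bracket -> illegal
(5,2): no bracket -> illegal
(5,3): flips 2 -> legal
(5,6): no bracket -> illegal
(6,3): no bracket -> illegal
(6,4): no bracket -> illegal
(6,5): no bracket -> illegal
W mobility = 4

Answer: B=6 W=4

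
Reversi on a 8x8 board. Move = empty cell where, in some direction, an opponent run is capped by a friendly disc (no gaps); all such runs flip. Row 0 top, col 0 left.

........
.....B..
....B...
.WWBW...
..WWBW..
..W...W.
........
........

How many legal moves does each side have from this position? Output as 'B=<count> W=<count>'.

-- B to move --
(2,0): no bracket -> illegal
(2,1): no bracket -> illegal
(2,2): no bracket -> illegal
(2,3): no bracket -> illegal
(2,5): no bracket -> illegal
(3,0): flips 2 -> legal
(3,5): flips 1 -> legal
(3,6): no bracket -> illegal
(4,0): no bracket -> illegal
(4,1): flips 2 -> legal
(4,6): flips 1 -> legal
(4,7): no bracket -> illegal
(5,1): flips 1 -> legal
(5,3): flips 1 -> legal
(5,4): no bracket -> illegal
(5,5): no bracket -> illegal
(5,7): no bracket -> illegal
(6,1): no bracket -> illegal
(6,2): no bracket -> illegal
(6,3): no bracket -> illegal
(6,5): no bracket -> illegal
(6,6): no bracket -> illegal
(6,7): no bracket -> illegal
B mobility = 6
-- W to move --
(0,4): no bracket -> illegal
(0,5): no bracket -> illegal
(0,6): flips 3 -> legal
(1,3): no bracket -> illegal
(1,4): flips 1 -> legal
(1,6): no bracket -> illegal
(2,2): no bracket -> illegal
(2,3): flips 1 -> legal
(2,5): no bracket -> illegal
(2,6): no bracket -> illegal
(3,5): no bracket -> illegal
(5,3): no bracket -> illegal
(5,4): flips 1 -> legal
(5,5): no bracket -> illegal
W mobility = 4

Answer: B=6 W=4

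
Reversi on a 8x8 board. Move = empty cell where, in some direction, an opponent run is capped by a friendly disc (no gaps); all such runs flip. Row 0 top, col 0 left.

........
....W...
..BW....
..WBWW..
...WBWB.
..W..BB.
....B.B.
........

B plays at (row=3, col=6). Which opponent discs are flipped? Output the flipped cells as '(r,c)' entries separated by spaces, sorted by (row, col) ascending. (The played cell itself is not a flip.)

Dir NW: first cell '.' (not opp) -> no flip
Dir N: first cell '.' (not opp) -> no flip
Dir NE: first cell '.' (not opp) -> no flip
Dir W: opp run (3,5) (3,4) capped by B -> flip
Dir E: first cell '.' (not opp) -> no flip
Dir SW: opp run (4,5), next='.' -> no flip
Dir S: first cell 'B' (not opp) -> no flip
Dir SE: first cell '.' (not opp) -> no flip

Answer: (3,4) (3,5)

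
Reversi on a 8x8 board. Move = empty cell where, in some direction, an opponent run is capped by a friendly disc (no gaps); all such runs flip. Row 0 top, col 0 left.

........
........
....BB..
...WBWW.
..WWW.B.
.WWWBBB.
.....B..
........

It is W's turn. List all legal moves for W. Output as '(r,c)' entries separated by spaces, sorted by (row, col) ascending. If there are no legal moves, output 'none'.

(1,3): flips 1 -> legal
(1,4): flips 3 -> legal
(1,5): flips 2 -> legal
(1,6): flips 2 -> legal
(2,3): no bracket -> illegal
(2,6): no bracket -> illegal
(3,7): no bracket -> illegal
(4,5): no bracket -> illegal
(4,7): no bracket -> illegal
(5,7): flips 4 -> legal
(6,3): no bracket -> illegal
(6,4): flips 1 -> legal
(6,6): flips 3 -> legal
(6,7): no bracket -> illegal
(7,4): no bracket -> illegal
(7,5): no bracket -> illegal
(7,6): flips 2 -> legal

Answer: (1,3) (1,4) (1,5) (1,6) (5,7) (6,4) (6,6) (7,6)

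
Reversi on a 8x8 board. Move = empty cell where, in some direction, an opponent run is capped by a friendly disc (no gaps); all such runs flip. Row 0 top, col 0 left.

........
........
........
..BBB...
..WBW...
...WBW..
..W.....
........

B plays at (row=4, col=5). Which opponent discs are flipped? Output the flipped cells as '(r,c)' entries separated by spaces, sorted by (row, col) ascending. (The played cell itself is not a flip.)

Dir NW: first cell 'B' (not opp) -> no flip
Dir N: first cell '.' (not opp) -> no flip
Dir NE: first cell '.' (not opp) -> no flip
Dir W: opp run (4,4) capped by B -> flip
Dir E: first cell '.' (not opp) -> no flip
Dir SW: first cell 'B' (not opp) -> no flip
Dir S: opp run (5,5), next='.' -> no flip
Dir SE: first cell '.' (not opp) -> no flip

Answer: (4,4)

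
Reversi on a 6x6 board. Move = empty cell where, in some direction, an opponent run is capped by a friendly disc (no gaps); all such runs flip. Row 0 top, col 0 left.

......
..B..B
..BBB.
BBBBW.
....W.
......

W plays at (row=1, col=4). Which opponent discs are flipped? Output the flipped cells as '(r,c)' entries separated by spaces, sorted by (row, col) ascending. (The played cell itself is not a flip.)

Answer: (2,4)

Derivation:
Dir NW: first cell '.' (not opp) -> no flip
Dir N: first cell '.' (not opp) -> no flip
Dir NE: first cell '.' (not opp) -> no flip
Dir W: first cell '.' (not opp) -> no flip
Dir E: opp run (1,5), next=edge -> no flip
Dir SW: opp run (2,3) (3,2), next='.' -> no flip
Dir S: opp run (2,4) capped by W -> flip
Dir SE: first cell '.' (not opp) -> no flip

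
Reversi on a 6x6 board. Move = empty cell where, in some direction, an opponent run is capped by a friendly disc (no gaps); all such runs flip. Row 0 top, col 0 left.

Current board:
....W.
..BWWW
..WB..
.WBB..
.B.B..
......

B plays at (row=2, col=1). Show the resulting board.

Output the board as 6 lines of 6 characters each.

Answer: ....W.
..BWWW
.BBB..
.BBB..
.B.B..
......

Derivation:
Place B at (2,1); scan 8 dirs for brackets.
Dir NW: first cell '.' (not opp) -> no flip
Dir N: first cell '.' (not opp) -> no flip
Dir NE: first cell 'B' (not opp) -> no flip
Dir W: first cell '.' (not opp) -> no flip
Dir E: opp run (2,2) capped by B -> flip
Dir SW: first cell '.' (not opp) -> no flip
Dir S: opp run (3,1) capped by B -> flip
Dir SE: first cell 'B' (not opp) -> no flip
All flips: (2,2) (3,1)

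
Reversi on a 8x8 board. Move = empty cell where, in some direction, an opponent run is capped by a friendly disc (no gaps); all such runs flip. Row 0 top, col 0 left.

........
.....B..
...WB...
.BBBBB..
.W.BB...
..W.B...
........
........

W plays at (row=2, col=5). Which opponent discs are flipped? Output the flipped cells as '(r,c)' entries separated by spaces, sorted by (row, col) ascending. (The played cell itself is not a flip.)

Answer: (2,4) (3,4) (4,3)

Derivation:
Dir NW: first cell '.' (not opp) -> no flip
Dir N: opp run (1,5), next='.' -> no flip
Dir NE: first cell '.' (not opp) -> no flip
Dir W: opp run (2,4) capped by W -> flip
Dir E: first cell '.' (not opp) -> no flip
Dir SW: opp run (3,4) (4,3) capped by W -> flip
Dir S: opp run (3,5), next='.' -> no flip
Dir SE: first cell '.' (not opp) -> no flip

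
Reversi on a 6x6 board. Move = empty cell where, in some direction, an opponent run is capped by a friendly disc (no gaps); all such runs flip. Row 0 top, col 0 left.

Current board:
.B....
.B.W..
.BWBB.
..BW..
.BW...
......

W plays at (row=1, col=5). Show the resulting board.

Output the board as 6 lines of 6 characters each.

Answer: .B....
.B.W.W
.BWBW.
..BW..
.BW...
......

Derivation:
Place W at (1,5); scan 8 dirs for brackets.
Dir NW: first cell '.' (not opp) -> no flip
Dir N: first cell '.' (not opp) -> no flip
Dir NE: edge -> no flip
Dir W: first cell '.' (not opp) -> no flip
Dir E: edge -> no flip
Dir SW: opp run (2,4) capped by W -> flip
Dir S: first cell '.' (not opp) -> no flip
Dir SE: edge -> no flip
All flips: (2,4)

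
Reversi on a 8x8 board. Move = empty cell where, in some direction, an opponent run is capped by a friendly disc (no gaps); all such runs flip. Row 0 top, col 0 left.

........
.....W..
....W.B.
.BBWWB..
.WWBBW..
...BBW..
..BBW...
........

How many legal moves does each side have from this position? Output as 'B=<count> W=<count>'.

-- B to move --
(0,4): flips 1 -> legal
(0,5): no bracket -> illegal
(0,6): no bracket -> illegal
(1,3): flips 1 -> legal
(1,4): flips 2 -> legal
(1,6): no bracket -> illegal
(2,2): flips 1 -> legal
(2,3): flips 1 -> legal
(2,5): flips 1 -> legal
(3,0): no bracket -> illegal
(3,6): flips 1 -> legal
(4,0): flips 2 -> legal
(4,6): flips 1 -> legal
(5,0): flips 1 -> legal
(5,1): flips 1 -> legal
(5,2): flips 1 -> legal
(5,6): flips 1 -> legal
(6,5): flips 3 -> legal
(6,6): flips 1 -> legal
(7,3): no bracket -> illegal
(7,4): flips 1 -> legal
(7,5): flips 1 -> legal
B mobility = 17
-- W to move --
(1,6): no bracket -> illegal
(1,7): no bracket -> illegal
(2,0): flips 1 -> legal
(2,1): flips 1 -> legal
(2,2): flips 1 -> legal
(2,3): flips 1 -> legal
(2,5): flips 1 -> legal
(2,7): no bracket -> illegal
(3,0): flips 2 -> legal
(3,6): flips 1 -> legal
(3,7): flips 1 -> legal
(4,0): no bracket -> illegal
(4,6): flips 1 -> legal
(5,1): no bracket -> illegal
(5,2): flips 3 -> legal
(6,1): flips 2 -> legal
(6,5): no bracket -> illegal
(7,1): no bracket -> illegal
(7,2): flips 2 -> legal
(7,3): flips 3 -> legal
(7,4): no bracket -> illegal
W mobility = 13

Answer: B=17 W=13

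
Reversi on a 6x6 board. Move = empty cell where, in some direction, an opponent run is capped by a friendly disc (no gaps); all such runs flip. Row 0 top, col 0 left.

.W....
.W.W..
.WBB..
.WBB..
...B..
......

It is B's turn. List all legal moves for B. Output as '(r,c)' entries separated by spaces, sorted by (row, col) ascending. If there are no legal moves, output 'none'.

(0,0): flips 1 -> legal
(0,2): no bracket -> illegal
(0,3): flips 1 -> legal
(0,4): flips 1 -> legal
(1,0): flips 1 -> legal
(1,2): no bracket -> illegal
(1,4): no bracket -> illegal
(2,0): flips 1 -> legal
(2,4): no bracket -> illegal
(3,0): flips 1 -> legal
(4,0): flips 1 -> legal
(4,1): no bracket -> illegal
(4,2): no bracket -> illegal

Answer: (0,0) (0,3) (0,4) (1,0) (2,0) (3,0) (4,0)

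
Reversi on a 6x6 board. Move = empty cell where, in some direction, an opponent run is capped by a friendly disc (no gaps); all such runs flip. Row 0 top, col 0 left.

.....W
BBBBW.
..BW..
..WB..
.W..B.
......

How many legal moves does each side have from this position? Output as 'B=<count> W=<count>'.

Answer: B=5 W=6

Derivation:
-- B to move --
(0,3): no bracket -> illegal
(0,4): no bracket -> illegal
(1,5): flips 1 -> legal
(2,1): no bracket -> illegal
(2,4): flips 1 -> legal
(2,5): no bracket -> illegal
(3,0): no bracket -> illegal
(3,1): flips 1 -> legal
(3,4): flips 1 -> legal
(4,0): no bracket -> illegal
(4,2): flips 1 -> legal
(4,3): no bracket -> illegal
(5,0): no bracket -> illegal
(5,1): no bracket -> illegal
(5,2): no bracket -> illegal
B mobility = 5
-- W to move --
(0,0): no bracket -> illegal
(0,1): flips 1 -> legal
(0,2): flips 2 -> legal
(0,3): flips 1 -> legal
(0,4): no bracket -> illegal
(2,0): no bracket -> illegal
(2,1): flips 1 -> legal
(2,4): no bracket -> illegal
(3,1): no bracket -> illegal
(3,4): flips 1 -> legal
(3,5): no bracket -> illegal
(4,2): no bracket -> illegal
(4,3): flips 1 -> legal
(4,5): no bracket -> illegal
(5,3): no bracket -> illegal
(5,4): no bracket -> illegal
(5,5): no bracket -> illegal
W mobility = 6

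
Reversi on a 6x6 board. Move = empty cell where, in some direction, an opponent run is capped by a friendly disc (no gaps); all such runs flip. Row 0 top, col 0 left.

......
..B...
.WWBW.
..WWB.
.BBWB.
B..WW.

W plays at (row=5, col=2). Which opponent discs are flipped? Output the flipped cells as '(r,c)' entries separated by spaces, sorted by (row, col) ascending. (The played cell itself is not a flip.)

Dir NW: opp run (4,1), next='.' -> no flip
Dir N: opp run (4,2) capped by W -> flip
Dir NE: first cell 'W' (not opp) -> no flip
Dir W: first cell '.' (not opp) -> no flip
Dir E: first cell 'W' (not opp) -> no flip
Dir SW: edge -> no flip
Dir S: edge -> no flip
Dir SE: edge -> no flip

Answer: (4,2)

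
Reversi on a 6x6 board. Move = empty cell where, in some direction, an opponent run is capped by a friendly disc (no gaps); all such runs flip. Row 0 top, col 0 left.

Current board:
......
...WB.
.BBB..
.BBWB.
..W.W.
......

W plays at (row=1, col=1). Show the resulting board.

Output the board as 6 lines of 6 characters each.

Answer: ......
.W.WB.
.BWB..
.BBWB.
..W.W.
......

Derivation:
Place W at (1,1); scan 8 dirs for brackets.
Dir NW: first cell '.' (not opp) -> no flip
Dir N: first cell '.' (not opp) -> no flip
Dir NE: first cell '.' (not opp) -> no flip
Dir W: first cell '.' (not opp) -> no flip
Dir E: first cell '.' (not opp) -> no flip
Dir SW: first cell '.' (not opp) -> no flip
Dir S: opp run (2,1) (3,1), next='.' -> no flip
Dir SE: opp run (2,2) capped by W -> flip
All flips: (2,2)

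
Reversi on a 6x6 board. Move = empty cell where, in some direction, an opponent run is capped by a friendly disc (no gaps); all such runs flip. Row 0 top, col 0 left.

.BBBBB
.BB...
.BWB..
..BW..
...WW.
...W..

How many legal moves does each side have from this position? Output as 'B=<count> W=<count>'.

-- B to move --
(1,3): no bracket -> illegal
(2,4): no bracket -> illegal
(3,1): no bracket -> illegal
(3,4): flips 1 -> legal
(3,5): no bracket -> illegal
(4,2): no bracket -> illegal
(4,5): no bracket -> illegal
(5,2): no bracket -> illegal
(5,4): flips 1 -> legal
(5,5): flips 3 -> legal
B mobility = 3
-- W to move --
(0,0): flips 1 -> legal
(1,0): flips 2 -> legal
(1,3): flips 1 -> legal
(1,4): no bracket -> illegal
(1,5): no bracket -> illegal
(2,0): flips 1 -> legal
(2,4): flips 1 -> legal
(3,0): no bracket -> illegal
(3,1): flips 1 -> legal
(3,4): no bracket -> illegal
(4,1): no bracket -> illegal
(4,2): flips 1 -> legal
W mobility = 7

Answer: B=3 W=7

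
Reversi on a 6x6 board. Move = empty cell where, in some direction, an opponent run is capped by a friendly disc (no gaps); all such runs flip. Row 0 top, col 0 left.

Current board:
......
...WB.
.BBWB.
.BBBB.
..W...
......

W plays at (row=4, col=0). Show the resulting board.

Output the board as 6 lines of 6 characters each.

Place W at (4,0); scan 8 dirs for brackets.
Dir NW: edge -> no flip
Dir N: first cell '.' (not opp) -> no flip
Dir NE: opp run (3,1) (2,2) capped by W -> flip
Dir W: edge -> no flip
Dir E: first cell '.' (not opp) -> no flip
Dir SW: edge -> no flip
Dir S: first cell '.' (not opp) -> no flip
Dir SE: first cell '.' (not opp) -> no flip
All flips: (2,2) (3,1)

Answer: ......
...WB.
.BWWB.
.WBBB.
W.W...
......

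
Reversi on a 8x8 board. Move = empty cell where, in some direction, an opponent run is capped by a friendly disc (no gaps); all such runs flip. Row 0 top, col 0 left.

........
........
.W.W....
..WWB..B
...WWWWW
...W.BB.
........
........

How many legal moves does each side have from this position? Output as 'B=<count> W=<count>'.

Answer: B=8 W=8

Derivation:
-- B to move --
(1,0): no bracket -> illegal
(1,1): no bracket -> illegal
(1,2): flips 1 -> legal
(1,3): no bracket -> illegal
(1,4): no bracket -> illegal
(2,0): no bracket -> illegal
(2,2): flips 2 -> legal
(2,4): no bracket -> illegal
(3,0): no bracket -> illegal
(3,1): flips 2 -> legal
(3,5): flips 1 -> legal
(3,6): flips 1 -> legal
(4,1): no bracket -> illegal
(4,2): no bracket -> illegal
(5,2): flips 1 -> legal
(5,4): flips 1 -> legal
(5,7): flips 1 -> legal
(6,2): no bracket -> illegal
(6,3): no bracket -> illegal
(6,4): no bracket -> illegal
B mobility = 8
-- W to move --
(2,4): flips 1 -> legal
(2,5): flips 1 -> legal
(2,6): no bracket -> illegal
(2,7): flips 1 -> legal
(3,5): flips 1 -> legal
(3,6): no bracket -> illegal
(5,4): no bracket -> illegal
(5,7): no bracket -> illegal
(6,4): flips 1 -> legal
(6,5): flips 2 -> legal
(6,6): flips 2 -> legal
(6,7): flips 1 -> legal
W mobility = 8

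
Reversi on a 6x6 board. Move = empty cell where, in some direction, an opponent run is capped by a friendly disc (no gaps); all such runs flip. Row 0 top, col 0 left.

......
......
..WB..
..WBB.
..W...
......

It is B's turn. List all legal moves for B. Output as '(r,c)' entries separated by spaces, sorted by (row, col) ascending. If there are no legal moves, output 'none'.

Answer: (1,1) (2,1) (3,1) (4,1) (5,1)

Derivation:
(1,1): flips 1 -> legal
(1,2): no bracket -> illegal
(1,3): no bracket -> illegal
(2,1): flips 1 -> legal
(3,1): flips 1 -> legal
(4,1): flips 1 -> legal
(4,3): no bracket -> illegal
(5,1): flips 1 -> legal
(5,2): no bracket -> illegal
(5,3): no bracket -> illegal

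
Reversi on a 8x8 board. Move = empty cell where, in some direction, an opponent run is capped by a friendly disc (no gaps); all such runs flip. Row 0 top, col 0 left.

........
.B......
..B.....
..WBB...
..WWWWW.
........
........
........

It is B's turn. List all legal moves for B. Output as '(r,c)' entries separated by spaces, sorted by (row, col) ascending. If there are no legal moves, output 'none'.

(2,1): no bracket -> illegal
(2,3): no bracket -> illegal
(3,1): flips 1 -> legal
(3,5): no bracket -> illegal
(3,6): no bracket -> illegal
(3,7): no bracket -> illegal
(4,1): no bracket -> illegal
(4,7): no bracket -> illegal
(5,1): flips 1 -> legal
(5,2): flips 3 -> legal
(5,3): flips 1 -> legal
(5,4): flips 1 -> legal
(5,5): flips 1 -> legal
(5,6): flips 1 -> legal
(5,7): no bracket -> illegal

Answer: (3,1) (5,1) (5,2) (5,3) (5,4) (5,5) (5,6)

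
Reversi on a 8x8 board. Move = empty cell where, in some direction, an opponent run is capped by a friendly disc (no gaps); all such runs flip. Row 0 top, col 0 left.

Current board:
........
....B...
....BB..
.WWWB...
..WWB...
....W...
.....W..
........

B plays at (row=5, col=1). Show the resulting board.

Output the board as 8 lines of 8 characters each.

Answer: ........
....B...
....BB..
.WWBB...
..BWB...
.B..W...
.....W..
........

Derivation:
Place B at (5,1); scan 8 dirs for brackets.
Dir NW: first cell '.' (not opp) -> no flip
Dir N: first cell '.' (not opp) -> no flip
Dir NE: opp run (4,2) (3,3) capped by B -> flip
Dir W: first cell '.' (not opp) -> no flip
Dir E: first cell '.' (not opp) -> no flip
Dir SW: first cell '.' (not opp) -> no flip
Dir S: first cell '.' (not opp) -> no flip
Dir SE: first cell '.' (not opp) -> no flip
All flips: (3,3) (4,2)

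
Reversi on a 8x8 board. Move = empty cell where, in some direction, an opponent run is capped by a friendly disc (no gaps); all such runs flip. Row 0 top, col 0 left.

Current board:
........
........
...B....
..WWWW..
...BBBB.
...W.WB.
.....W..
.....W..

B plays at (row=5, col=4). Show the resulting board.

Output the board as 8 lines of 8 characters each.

Answer: ........
........
...B....
..WWWW..
...BBBB.
...WBBB.
.....W..
.....W..

Derivation:
Place B at (5,4); scan 8 dirs for brackets.
Dir NW: first cell 'B' (not opp) -> no flip
Dir N: first cell 'B' (not opp) -> no flip
Dir NE: first cell 'B' (not opp) -> no flip
Dir W: opp run (5,3), next='.' -> no flip
Dir E: opp run (5,5) capped by B -> flip
Dir SW: first cell '.' (not opp) -> no flip
Dir S: first cell '.' (not opp) -> no flip
Dir SE: opp run (6,5), next='.' -> no flip
All flips: (5,5)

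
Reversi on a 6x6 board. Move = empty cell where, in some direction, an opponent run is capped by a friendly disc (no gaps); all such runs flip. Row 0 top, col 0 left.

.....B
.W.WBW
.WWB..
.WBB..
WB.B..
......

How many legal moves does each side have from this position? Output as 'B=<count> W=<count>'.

Answer: B=8 W=7

Derivation:
-- B to move --
(0,0): flips 2 -> legal
(0,1): flips 3 -> legal
(0,2): no bracket -> illegal
(0,3): flips 1 -> legal
(0,4): no bracket -> illegal
(1,0): flips 1 -> legal
(1,2): flips 2 -> legal
(2,0): flips 2 -> legal
(2,4): no bracket -> illegal
(2,5): flips 1 -> legal
(3,0): flips 1 -> legal
(4,2): no bracket -> illegal
(5,0): no bracket -> illegal
(5,1): no bracket -> illegal
B mobility = 8
-- W to move --
(0,3): no bracket -> illegal
(0,4): no bracket -> illegal
(1,2): no bracket -> illegal
(2,4): flips 1 -> legal
(2,5): no bracket -> illegal
(3,0): no bracket -> illegal
(3,4): flips 2 -> legal
(4,2): flips 2 -> legal
(4,4): flips 1 -> legal
(5,0): no bracket -> illegal
(5,1): flips 1 -> legal
(5,2): no bracket -> illegal
(5,3): flips 3 -> legal
(5,4): flips 2 -> legal
W mobility = 7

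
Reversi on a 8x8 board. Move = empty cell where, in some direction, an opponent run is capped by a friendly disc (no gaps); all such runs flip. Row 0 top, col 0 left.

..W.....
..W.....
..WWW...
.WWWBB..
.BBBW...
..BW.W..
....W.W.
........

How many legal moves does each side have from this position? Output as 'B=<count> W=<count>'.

Answer: B=12 W=9

Derivation:
-- B to move --
(0,1): flips 2 -> legal
(0,3): no bracket -> illegal
(1,1): no bracket -> illegal
(1,3): flips 3 -> legal
(1,4): flips 3 -> legal
(1,5): flips 2 -> legal
(2,0): flips 1 -> legal
(2,1): flips 2 -> legal
(2,5): no bracket -> illegal
(3,0): flips 3 -> legal
(4,0): no bracket -> illegal
(4,5): flips 1 -> legal
(4,6): no bracket -> illegal
(5,4): flips 2 -> legal
(5,6): no bracket -> illegal
(5,7): no bracket -> illegal
(6,2): flips 2 -> legal
(6,3): flips 1 -> legal
(6,5): no bracket -> illegal
(6,7): no bracket -> illegal
(7,3): no bracket -> illegal
(7,4): no bracket -> illegal
(7,5): flips 2 -> legal
(7,6): no bracket -> illegal
(7,7): no bracket -> illegal
B mobility = 12
-- W to move --
(2,5): no bracket -> illegal
(2,6): flips 1 -> legal
(3,0): no bracket -> illegal
(3,6): flips 2 -> legal
(4,0): flips 3 -> legal
(4,5): flips 1 -> legal
(4,6): flips 1 -> legal
(5,0): flips 1 -> legal
(5,1): flips 3 -> legal
(5,4): flips 1 -> legal
(6,1): no bracket -> illegal
(6,2): flips 2 -> legal
(6,3): no bracket -> illegal
W mobility = 9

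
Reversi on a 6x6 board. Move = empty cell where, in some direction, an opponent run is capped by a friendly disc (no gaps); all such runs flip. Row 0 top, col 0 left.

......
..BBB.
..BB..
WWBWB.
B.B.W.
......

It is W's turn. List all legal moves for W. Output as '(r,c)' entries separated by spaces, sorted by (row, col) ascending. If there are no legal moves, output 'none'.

Answer: (0,3) (0,4) (1,1) (2,4) (3,5) (5,0) (5,1) (5,3)

Derivation:
(0,1): no bracket -> illegal
(0,2): no bracket -> illegal
(0,3): flips 2 -> legal
(0,4): flips 2 -> legal
(0,5): no bracket -> illegal
(1,1): flips 1 -> legal
(1,5): no bracket -> illegal
(2,1): no bracket -> illegal
(2,4): flips 1 -> legal
(2,5): no bracket -> illegal
(3,5): flips 1 -> legal
(4,1): no bracket -> illegal
(4,3): no bracket -> illegal
(4,5): no bracket -> illegal
(5,0): flips 1 -> legal
(5,1): flips 1 -> legal
(5,2): no bracket -> illegal
(5,3): flips 1 -> legal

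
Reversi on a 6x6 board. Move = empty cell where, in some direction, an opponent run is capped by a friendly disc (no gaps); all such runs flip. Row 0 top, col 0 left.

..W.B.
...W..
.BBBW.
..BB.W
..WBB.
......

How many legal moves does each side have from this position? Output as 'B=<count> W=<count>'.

-- B to move --
(0,1): no bracket -> illegal
(0,3): flips 1 -> legal
(1,1): no bracket -> illegal
(1,2): no bracket -> illegal
(1,4): no bracket -> illegal
(1,5): flips 1 -> legal
(2,5): flips 1 -> legal
(3,1): no bracket -> illegal
(3,4): no bracket -> illegal
(4,1): flips 1 -> legal
(4,5): no bracket -> illegal
(5,1): flips 1 -> legal
(5,2): flips 1 -> legal
(5,3): no bracket -> illegal
B mobility = 6
-- W to move --
(0,3): no bracket -> illegal
(0,5): no bracket -> illegal
(1,0): no bracket -> illegal
(1,1): no bracket -> illegal
(1,2): flips 2 -> legal
(1,4): no bracket -> illegal
(1,5): no bracket -> illegal
(2,0): flips 3 -> legal
(3,0): no bracket -> illegal
(3,1): flips 1 -> legal
(3,4): no bracket -> illegal
(4,1): no bracket -> illegal
(4,5): flips 2 -> legal
(5,2): no bracket -> illegal
(5,3): flips 4 -> legal
(5,4): no bracket -> illegal
(5,5): no bracket -> illegal
W mobility = 5

Answer: B=6 W=5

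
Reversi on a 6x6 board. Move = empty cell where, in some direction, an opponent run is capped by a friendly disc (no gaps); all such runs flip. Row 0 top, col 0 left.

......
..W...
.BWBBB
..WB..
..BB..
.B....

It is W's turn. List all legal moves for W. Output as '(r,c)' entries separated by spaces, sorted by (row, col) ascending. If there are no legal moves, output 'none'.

(1,0): flips 1 -> legal
(1,1): no bracket -> illegal
(1,3): no bracket -> illegal
(1,4): flips 1 -> legal
(1,5): no bracket -> illegal
(2,0): flips 1 -> legal
(3,0): flips 1 -> legal
(3,1): no bracket -> illegal
(3,4): flips 2 -> legal
(3,5): no bracket -> illegal
(4,0): no bracket -> illegal
(4,1): no bracket -> illegal
(4,4): flips 1 -> legal
(5,0): no bracket -> illegal
(5,2): flips 1 -> legal
(5,3): no bracket -> illegal
(5,4): flips 1 -> legal

Answer: (1,0) (1,4) (2,0) (3,0) (3,4) (4,4) (5,2) (5,4)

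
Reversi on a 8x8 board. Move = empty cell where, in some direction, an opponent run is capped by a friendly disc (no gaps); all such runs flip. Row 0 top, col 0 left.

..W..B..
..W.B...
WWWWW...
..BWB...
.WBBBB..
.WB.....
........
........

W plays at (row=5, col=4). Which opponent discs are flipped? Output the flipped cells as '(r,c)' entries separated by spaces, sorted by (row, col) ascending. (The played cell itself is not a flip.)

Dir NW: opp run (4,3) (3,2) capped by W -> flip
Dir N: opp run (4,4) (3,4) capped by W -> flip
Dir NE: opp run (4,5), next='.' -> no flip
Dir W: first cell '.' (not opp) -> no flip
Dir E: first cell '.' (not opp) -> no flip
Dir SW: first cell '.' (not opp) -> no flip
Dir S: first cell '.' (not opp) -> no flip
Dir SE: first cell '.' (not opp) -> no flip

Answer: (3,2) (3,4) (4,3) (4,4)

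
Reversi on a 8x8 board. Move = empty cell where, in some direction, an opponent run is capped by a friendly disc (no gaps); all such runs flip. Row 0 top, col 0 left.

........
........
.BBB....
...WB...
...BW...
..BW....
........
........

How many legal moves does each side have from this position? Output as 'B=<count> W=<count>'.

-- B to move --
(2,4): no bracket -> illegal
(3,2): flips 1 -> legal
(3,5): no bracket -> illegal
(4,2): no bracket -> illegal
(4,5): flips 1 -> legal
(5,4): flips 2 -> legal
(5,5): flips 2 -> legal
(6,2): no bracket -> illegal
(6,3): flips 1 -> legal
(6,4): no bracket -> illegal
B mobility = 5
-- W to move --
(1,0): no bracket -> illegal
(1,1): flips 1 -> legal
(1,2): no bracket -> illegal
(1,3): flips 1 -> legal
(1,4): no bracket -> illegal
(2,0): no bracket -> illegal
(2,4): flips 1 -> legal
(2,5): no bracket -> illegal
(3,0): no bracket -> illegal
(3,1): no bracket -> illegal
(3,2): no bracket -> illegal
(3,5): flips 1 -> legal
(4,1): no bracket -> illegal
(4,2): flips 1 -> legal
(4,5): no bracket -> illegal
(5,1): flips 1 -> legal
(5,4): no bracket -> illegal
(6,1): no bracket -> illegal
(6,2): no bracket -> illegal
(6,3): no bracket -> illegal
W mobility = 6

Answer: B=5 W=6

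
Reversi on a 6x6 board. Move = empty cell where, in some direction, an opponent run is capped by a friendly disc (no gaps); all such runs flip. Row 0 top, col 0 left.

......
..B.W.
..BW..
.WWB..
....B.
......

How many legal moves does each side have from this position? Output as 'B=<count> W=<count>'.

-- B to move --
(0,3): no bracket -> illegal
(0,4): no bracket -> illegal
(0,5): no bracket -> illegal
(1,3): flips 1 -> legal
(1,5): no bracket -> illegal
(2,0): no bracket -> illegal
(2,1): no bracket -> illegal
(2,4): flips 1 -> legal
(2,5): no bracket -> illegal
(3,0): flips 2 -> legal
(3,4): flips 1 -> legal
(4,0): flips 1 -> legal
(4,1): no bracket -> illegal
(4,2): flips 1 -> legal
(4,3): no bracket -> illegal
B mobility = 6
-- W to move --
(0,1): flips 1 -> legal
(0,2): flips 2 -> legal
(0,3): no bracket -> illegal
(1,1): no bracket -> illegal
(1,3): flips 1 -> legal
(2,1): flips 1 -> legal
(2,4): no bracket -> illegal
(3,4): flips 1 -> legal
(3,5): no bracket -> illegal
(4,2): no bracket -> illegal
(4,3): flips 1 -> legal
(4,5): no bracket -> illegal
(5,3): no bracket -> illegal
(5,4): no bracket -> illegal
(5,5): no bracket -> illegal
W mobility = 6

Answer: B=6 W=6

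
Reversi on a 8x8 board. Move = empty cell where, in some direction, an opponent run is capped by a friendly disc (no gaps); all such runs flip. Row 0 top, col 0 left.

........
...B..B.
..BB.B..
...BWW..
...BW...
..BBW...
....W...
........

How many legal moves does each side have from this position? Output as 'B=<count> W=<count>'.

-- B to move --
(2,4): no bracket -> illegal
(2,6): flips 2 -> legal
(3,6): flips 2 -> legal
(4,5): flips 3 -> legal
(4,6): no bracket -> illegal
(5,5): flips 2 -> legal
(6,3): no bracket -> illegal
(6,5): flips 1 -> legal
(7,3): no bracket -> illegal
(7,4): no bracket -> illegal
(7,5): flips 1 -> legal
B mobility = 6
-- W to move --
(0,2): no bracket -> illegal
(0,3): no bracket -> illegal
(0,4): no bracket -> illegal
(0,5): no bracket -> illegal
(0,6): no bracket -> illegal
(0,7): flips 2 -> legal
(1,1): flips 2 -> legal
(1,2): flips 1 -> legal
(1,4): no bracket -> illegal
(1,5): flips 1 -> legal
(1,7): no bracket -> illegal
(2,1): no bracket -> illegal
(2,4): no bracket -> illegal
(2,6): no bracket -> illegal
(2,7): no bracket -> illegal
(3,1): no bracket -> illegal
(3,2): flips 2 -> legal
(3,6): no bracket -> illegal
(4,1): no bracket -> illegal
(4,2): flips 2 -> legal
(5,1): flips 2 -> legal
(6,1): flips 2 -> legal
(6,2): flips 1 -> legal
(6,3): no bracket -> illegal
W mobility = 9

Answer: B=6 W=9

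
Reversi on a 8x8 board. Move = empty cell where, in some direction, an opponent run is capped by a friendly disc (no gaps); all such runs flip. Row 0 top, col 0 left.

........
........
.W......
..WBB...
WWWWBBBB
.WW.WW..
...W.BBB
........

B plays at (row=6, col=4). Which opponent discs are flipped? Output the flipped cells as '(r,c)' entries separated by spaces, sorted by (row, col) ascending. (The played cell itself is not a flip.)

Answer: (5,4) (5,5)

Derivation:
Dir NW: first cell '.' (not opp) -> no flip
Dir N: opp run (5,4) capped by B -> flip
Dir NE: opp run (5,5) capped by B -> flip
Dir W: opp run (6,3), next='.' -> no flip
Dir E: first cell 'B' (not opp) -> no flip
Dir SW: first cell '.' (not opp) -> no flip
Dir S: first cell '.' (not opp) -> no flip
Dir SE: first cell '.' (not opp) -> no flip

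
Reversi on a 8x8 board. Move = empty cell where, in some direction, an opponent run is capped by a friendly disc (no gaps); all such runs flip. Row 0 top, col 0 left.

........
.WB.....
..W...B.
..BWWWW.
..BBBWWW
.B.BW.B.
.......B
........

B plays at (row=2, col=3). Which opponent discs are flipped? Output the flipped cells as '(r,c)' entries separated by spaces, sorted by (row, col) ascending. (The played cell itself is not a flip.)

Dir NW: first cell 'B' (not opp) -> no flip
Dir N: first cell '.' (not opp) -> no flip
Dir NE: first cell '.' (not opp) -> no flip
Dir W: opp run (2,2), next='.' -> no flip
Dir E: first cell '.' (not opp) -> no flip
Dir SW: first cell 'B' (not opp) -> no flip
Dir S: opp run (3,3) capped by B -> flip
Dir SE: opp run (3,4) (4,5) capped by B -> flip

Answer: (3,3) (3,4) (4,5)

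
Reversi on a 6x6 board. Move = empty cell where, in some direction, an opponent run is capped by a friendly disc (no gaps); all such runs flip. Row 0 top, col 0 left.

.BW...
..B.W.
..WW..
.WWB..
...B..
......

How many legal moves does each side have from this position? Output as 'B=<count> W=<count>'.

-- B to move --
(0,3): flips 1 -> legal
(0,4): no bracket -> illegal
(0,5): no bracket -> illegal
(1,1): flips 1 -> legal
(1,3): flips 1 -> legal
(1,5): no bracket -> illegal
(2,0): no bracket -> illegal
(2,1): flips 1 -> legal
(2,4): no bracket -> illegal
(2,5): no bracket -> illegal
(3,0): flips 2 -> legal
(3,4): flips 1 -> legal
(4,0): no bracket -> illegal
(4,1): no bracket -> illegal
(4,2): flips 2 -> legal
B mobility = 7
-- W to move --
(0,0): flips 1 -> legal
(0,3): no bracket -> illegal
(1,0): no bracket -> illegal
(1,1): no bracket -> illegal
(1,3): no bracket -> illegal
(2,1): no bracket -> illegal
(2,4): no bracket -> illegal
(3,4): flips 1 -> legal
(4,2): no bracket -> illegal
(4,4): flips 1 -> legal
(5,2): no bracket -> illegal
(5,3): flips 2 -> legal
(5,4): flips 1 -> legal
W mobility = 5

Answer: B=7 W=5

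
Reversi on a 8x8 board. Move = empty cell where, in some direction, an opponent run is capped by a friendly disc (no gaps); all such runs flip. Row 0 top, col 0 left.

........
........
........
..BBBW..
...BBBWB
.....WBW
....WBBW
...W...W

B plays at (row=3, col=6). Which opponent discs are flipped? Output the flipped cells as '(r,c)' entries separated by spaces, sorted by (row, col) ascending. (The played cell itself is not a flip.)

Dir NW: first cell '.' (not opp) -> no flip
Dir N: first cell '.' (not opp) -> no flip
Dir NE: first cell '.' (not opp) -> no flip
Dir W: opp run (3,5) capped by B -> flip
Dir E: first cell '.' (not opp) -> no flip
Dir SW: first cell 'B' (not opp) -> no flip
Dir S: opp run (4,6) capped by B -> flip
Dir SE: first cell 'B' (not opp) -> no flip

Answer: (3,5) (4,6)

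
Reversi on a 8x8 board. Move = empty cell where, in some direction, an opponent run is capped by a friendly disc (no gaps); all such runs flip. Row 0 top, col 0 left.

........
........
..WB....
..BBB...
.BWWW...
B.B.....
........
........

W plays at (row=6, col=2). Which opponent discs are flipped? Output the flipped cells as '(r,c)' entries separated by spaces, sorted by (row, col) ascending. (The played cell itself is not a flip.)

Answer: (5,2)

Derivation:
Dir NW: first cell '.' (not opp) -> no flip
Dir N: opp run (5,2) capped by W -> flip
Dir NE: first cell '.' (not opp) -> no flip
Dir W: first cell '.' (not opp) -> no flip
Dir E: first cell '.' (not opp) -> no flip
Dir SW: first cell '.' (not opp) -> no flip
Dir S: first cell '.' (not opp) -> no flip
Dir SE: first cell '.' (not opp) -> no flip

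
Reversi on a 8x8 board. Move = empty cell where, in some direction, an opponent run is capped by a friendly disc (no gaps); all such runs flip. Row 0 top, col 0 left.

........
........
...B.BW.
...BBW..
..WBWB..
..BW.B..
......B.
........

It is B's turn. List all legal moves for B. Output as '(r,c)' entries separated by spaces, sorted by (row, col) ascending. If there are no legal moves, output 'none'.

(1,5): no bracket -> illegal
(1,6): no bracket -> illegal
(1,7): no bracket -> illegal
(2,4): no bracket -> illegal
(2,7): flips 1 -> legal
(3,1): no bracket -> illegal
(3,2): flips 1 -> legal
(3,6): flips 1 -> legal
(3,7): no bracket -> illegal
(4,1): flips 1 -> legal
(4,6): no bracket -> illegal
(5,1): flips 1 -> legal
(5,4): flips 2 -> legal
(6,2): no bracket -> illegal
(6,3): flips 1 -> legal
(6,4): no bracket -> illegal

Answer: (2,7) (3,2) (3,6) (4,1) (5,1) (5,4) (6,3)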